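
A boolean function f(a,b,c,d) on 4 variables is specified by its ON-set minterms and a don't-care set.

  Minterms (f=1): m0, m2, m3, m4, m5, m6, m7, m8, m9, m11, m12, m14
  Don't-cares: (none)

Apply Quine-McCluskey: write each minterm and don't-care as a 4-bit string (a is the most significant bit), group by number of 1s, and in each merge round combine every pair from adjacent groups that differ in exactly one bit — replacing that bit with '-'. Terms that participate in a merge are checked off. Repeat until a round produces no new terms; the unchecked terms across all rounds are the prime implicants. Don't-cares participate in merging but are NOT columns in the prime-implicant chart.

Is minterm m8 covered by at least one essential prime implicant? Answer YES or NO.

NO

Round 0: 0000✓ 0010✓ 0011✓ 0100✓ 0101✓ 0110✓ 0111✓ 1000✓ 1001✓ 1011✓ 1100✓ 1110✓
Round 1: -000✓ -011 -100✓ -110✓ 0-00✓ 0-10✓ 0-11✓ 00-0✓ 001-✓ 01-0✓ 01-1✓ 010-✓ 011-✓ 1-00✓ 10-1 100- 11-0✓
Round 2: --00 -1-0 0--0 0-1- 01--
PIs = {--00, -011, -1-0, 0--0, 0-1-, 01--, 10-1, 100-}
Coverage chart:
  m0: --00,0--0
  m2: 0--0,0-1-
  m3: -011,0-1-
  m4: --00,-1-0,0--0,01--
  m5: 01-- ←essential
  m6: -1-0,0--0,0-1-,01--
  m7: 0-1-,01--
  m8: --00,100-
  m9: 10-1,100-
  m11: -011,10-1
  m12: --00,-1-0
  m14: -1-0 ←essential
Essential: -1-0, 01--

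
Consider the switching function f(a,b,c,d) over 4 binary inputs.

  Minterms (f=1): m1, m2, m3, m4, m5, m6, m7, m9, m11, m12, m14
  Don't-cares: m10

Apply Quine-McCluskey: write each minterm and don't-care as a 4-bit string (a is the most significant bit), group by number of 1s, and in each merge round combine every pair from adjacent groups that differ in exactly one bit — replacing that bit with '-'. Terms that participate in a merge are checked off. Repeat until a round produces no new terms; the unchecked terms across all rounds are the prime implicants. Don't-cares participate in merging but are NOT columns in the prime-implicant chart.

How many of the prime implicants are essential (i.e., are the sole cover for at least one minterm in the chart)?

2

size-2^0 implicants → 0001(✓)  0010(✓)  0011(✓)  0100(✓)  0101(✓)  0110(✓)  0111(✓)  1001(✓)  1010(✓)  1011(✓)  1100(✓)  1110(✓)
size-2^1 implicants → -001(✓)  -010(✓)  -011(✓)  -100(✓)  -110(✓)  0-01(✓)  0-10(✓)  0-11(✓)  00-1(✓)  001-(✓)  01-0(✓)  01-1(✓)  010-(✓)  011-(✓)  1-10(✓)  10-1(✓)  101-(✓)  11-0(✓)
size-2^2 implicants → --10  -0-1  -01-  -1-0  0--1  0-1-  01--
Unchecked terms (primes): --10, -0-1, -01-, -1-0, 0--1, 0-1-, 01--
Minterm coverage:
  m1 ⊆ -0-1,0--1
  m2 ⊆ --10,-01-,0-1-
  m3 ⊆ -0-1,-01-,0--1,0-1-
  m4 ⊆ -1-0,01--
  m5 ⊆ 0--1,01--
  m6 ⊆ --10,-1-0,0-1-,01--
  m7 ⊆ 0--1,0-1-,01--
  m9 ⊆ -0-1 [E]
  m11 ⊆ -0-1,-01-
  m12 ⊆ -1-0 [E]
  m14 ⊆ --10,-1-0
E = {-0-1, -1-0}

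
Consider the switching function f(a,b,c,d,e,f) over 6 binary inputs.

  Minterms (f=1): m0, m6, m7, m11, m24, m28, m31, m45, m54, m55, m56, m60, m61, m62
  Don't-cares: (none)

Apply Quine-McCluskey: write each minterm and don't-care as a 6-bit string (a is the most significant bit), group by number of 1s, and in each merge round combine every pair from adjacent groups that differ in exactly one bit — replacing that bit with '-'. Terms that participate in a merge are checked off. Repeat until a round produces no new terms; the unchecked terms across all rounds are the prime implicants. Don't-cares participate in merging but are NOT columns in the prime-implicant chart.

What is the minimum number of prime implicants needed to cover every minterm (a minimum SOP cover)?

8

[col 0] 000000, 000110*, 000111*, 001011, 011000*, 011100*, 011111, 101101*, 110110*, 110111*, 111000*, 111100*, 111101*, 111110*
[col 1] -11000*, -11100*, 00011-, 011-00*, 1-1101, 11-110, 11011-, 111-00*, 1111-0, 11110-
[col 2] -11-00
Prime implicants: -11-00, 000000, 00011-, 001011, 011111, 1-1101, 11-110, 11011-, 1111-0, 11110-
PI chart (minterm → PIs covering it):
  0 | 000000  (sole → essential)
  6 | 00011-  (sole → essential)
  7 | 00011-  (sole → essential)
  11 | 001011  (sole → essential)
  24 | -11-00  (sole → essential)
  28 | -11-00  (sole → essential)
  31 | 011111  (sole → essential)
  45 | 1-1101  (sole → essential)
  54 | 11-110,11011-
  55 | 11011-  (sole → essential)
  56 | -11-00  (sole → essential)
  60 | -11-00,1111-0,11110-
  61 | 1-1101,11110-
  62 | 11-110,1111-0
Essential prime implicants: -11-00, 000000, 00011-, 001011, 011111, 1-1101, 11011-
Petrick residual → 11-110
Minimum SOP uses 8 PIs: bce'f' + a'b'c'd'e'f' + a'b'c'de + a'b'cd'ef + a'bcdef + acde'f + abdef' + abc'de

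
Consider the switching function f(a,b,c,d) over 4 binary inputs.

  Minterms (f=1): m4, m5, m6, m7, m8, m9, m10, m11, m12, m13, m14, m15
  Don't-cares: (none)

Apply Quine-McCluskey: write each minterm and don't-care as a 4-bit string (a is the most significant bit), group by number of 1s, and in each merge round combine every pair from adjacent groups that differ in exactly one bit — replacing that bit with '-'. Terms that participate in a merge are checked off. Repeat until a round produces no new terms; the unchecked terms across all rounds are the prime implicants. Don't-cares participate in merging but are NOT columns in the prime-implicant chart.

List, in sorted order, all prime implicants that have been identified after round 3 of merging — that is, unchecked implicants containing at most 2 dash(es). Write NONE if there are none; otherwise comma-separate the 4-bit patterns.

NONE

Round 0: 0100✓ 0101✓ 0110✓ 0111✓ 1000✓ 1001✓ 1010✓ 1011✓ 1100✓ 1101✓ 1110✓ 1111✓
Round 1: -100✓ -101✓ -110✓ -111✓ 01-0✓ 01-1✓ 010-✓ 011-✓ 1-00✓ 1-01✓ 1-10✓ 1-11✓ 10-0✓ 10-1✓ 100-✓ 101-✓ 11-0✓ 11-1✓ 110-✓ 111-✓
Round 2: -1-0✓ -1-1✓ -10-✓ -11-✓ 01--✓ 1--0✓ 1--1✓ 1-0-✓ 1-1-✓ 10--✓ 11--✓
Round 3: -1-- 1---
PIs = {-1--, 1---}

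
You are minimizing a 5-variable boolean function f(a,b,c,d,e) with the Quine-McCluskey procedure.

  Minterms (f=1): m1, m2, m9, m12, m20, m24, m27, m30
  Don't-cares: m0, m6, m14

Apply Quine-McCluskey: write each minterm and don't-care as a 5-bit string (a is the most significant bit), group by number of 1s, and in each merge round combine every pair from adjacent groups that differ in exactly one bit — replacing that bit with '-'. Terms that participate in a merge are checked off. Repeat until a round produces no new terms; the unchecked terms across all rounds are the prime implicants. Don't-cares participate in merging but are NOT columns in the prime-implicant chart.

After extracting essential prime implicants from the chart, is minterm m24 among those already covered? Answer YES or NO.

YES

Round 0: 00000✓ 00001✓ 00010✓ 00110✓ 01001✓ 01100✓ 01110✓ 10100 11000 11011 11110✓
Round 1: -1110 0-001 0-110 00-10 000-0 0000- 011-0
PIs = {-1110, 0-001, 0-110, 00-10, 000-0, 0000-, 011-0, 10100, 11000, 11011}
Coverage chart:
  m1: 0-001,0000-
  m2: 00-10,000-0
  m9: 0-001 ←essential
  m12: 011-0 ←essential
  m20: 10100 ←essential
  m24: 11000 ←essential
  m27: 11011 ←essential
  m30: -1110 ←essential
Essential: -1110, 0-001, 011-0, 10100, 11000, 11011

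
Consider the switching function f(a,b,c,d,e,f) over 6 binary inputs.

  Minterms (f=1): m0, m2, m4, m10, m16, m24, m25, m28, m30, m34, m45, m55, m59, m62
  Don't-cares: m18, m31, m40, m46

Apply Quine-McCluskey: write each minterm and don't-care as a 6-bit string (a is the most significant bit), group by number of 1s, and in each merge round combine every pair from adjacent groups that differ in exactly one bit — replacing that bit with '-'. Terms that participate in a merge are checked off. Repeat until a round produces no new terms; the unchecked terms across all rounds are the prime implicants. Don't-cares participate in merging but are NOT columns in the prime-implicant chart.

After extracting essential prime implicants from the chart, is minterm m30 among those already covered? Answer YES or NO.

NO

[col 0] 000000*, 000010*, 000100*, 001010*, 010000*, 010010*, 011000*, 011001*, 011100*, 011110*, 011111*, 100010*, 101000, 101101, 101110*, 110111, 111011, 111110*
[col 1] -00010, -11110, 0-0000*, 0-0010*, 00-010, 000-00, 0000-0*, 01-000, 0100-0*, 011-00, 01100-, 0111-0, 01111-, 1-1110
[col 2] 0-00-0
Prime implicants: -00010, -11110, 0-00-0, 00-010, 000-00, 01-000, 011-00, 01100-, 0111-0, 01111-, 1-1110, 101000, 101101, 110111, 111011
PI chart (minterm → PIs covering it):
  0 | 0-00-0,000-00
  2 | -00010,0-00-0,00-010
  4 | 000-00  (sole → essential)
  10 | 00-010  (sole → essential)
  16 | 0-00-0,01-000
  24 | 01-000,011-00,01100-
  25 | 01100-  (sole → essential)
  28 | 011-00,0111-0
  30 | -11110,0111-0,01111-
  34 | -00010  (sole → essential)
  45 | 101101  (sole → essential)
  55 | 110111  (sole → essential)
  59 | 111011  (sole → essential)
  62 | -11110,1-1110
Essential prime implicants: -00010, 00-010, 000-00, 01100-, 101101, 110111, 111011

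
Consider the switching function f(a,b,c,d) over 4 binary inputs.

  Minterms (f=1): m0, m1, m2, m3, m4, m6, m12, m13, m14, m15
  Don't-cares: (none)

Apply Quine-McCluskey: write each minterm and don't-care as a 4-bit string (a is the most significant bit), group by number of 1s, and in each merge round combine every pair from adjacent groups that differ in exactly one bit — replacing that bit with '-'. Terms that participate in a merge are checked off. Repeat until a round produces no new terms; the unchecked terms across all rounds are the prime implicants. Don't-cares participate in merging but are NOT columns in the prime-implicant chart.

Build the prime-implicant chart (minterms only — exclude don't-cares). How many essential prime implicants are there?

2

[col 0] 0000*, 0001*, 0010*, 0011*, 0100*, 0110*, 1100*, 1101*, 1110*, 1111*
[col 1] -100*, -110*, 0-00*, 0-10*, 00-0*, 00-1*, 000-*, 001-*, 01-0*, 11-0*, 11-1*, 110-*, 111-*
[col 2] -1-0, 0--0, 00--, 11--
Prime implicants: -1-0, 0--0, 00--, 11--
PI chart (minterm → PIs covering it):
  0 | 0--0,00--
  1 | 00--  (sole → essential)
  2 | 0--0,00--
  3 | 00--  (sole → essential)
  4 | -1-0,0--0
  6 | -1-0,0--0
  12 | -1-0,11--
  13 | 11--  (sole → essential)
  14 | -1-0,11--
  15 | 11--  (sole → essential)
Essential prime implicants: 00--, 11--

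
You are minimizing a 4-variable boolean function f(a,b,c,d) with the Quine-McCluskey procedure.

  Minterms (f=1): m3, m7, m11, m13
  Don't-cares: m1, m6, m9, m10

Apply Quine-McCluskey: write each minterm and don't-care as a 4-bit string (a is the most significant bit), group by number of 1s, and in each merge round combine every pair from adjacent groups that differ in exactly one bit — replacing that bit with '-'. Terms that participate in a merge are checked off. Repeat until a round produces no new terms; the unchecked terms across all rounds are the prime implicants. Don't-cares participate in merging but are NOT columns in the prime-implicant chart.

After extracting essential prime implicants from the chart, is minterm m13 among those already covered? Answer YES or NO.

YES

[col 0] 0001*, 0011*, 0110*, 0111*, 1001*, 1010*, 1011*, 1101*
[col 1] -001*, -011*, 0-11, 00-1*, 011-, 1-01, 10-1*, 101-
[col 2] -0-1
Prime implicants: -0-1, 0-11, 011-, 1-01, 101-
PI chart (minterm → PIs covering it):
  3 | -0-1,0-11
  7 | 0-11,011-
  11 | -0-1,101-
  13 | 1-01  (sole → essential)
Essential prime implicants: 1-01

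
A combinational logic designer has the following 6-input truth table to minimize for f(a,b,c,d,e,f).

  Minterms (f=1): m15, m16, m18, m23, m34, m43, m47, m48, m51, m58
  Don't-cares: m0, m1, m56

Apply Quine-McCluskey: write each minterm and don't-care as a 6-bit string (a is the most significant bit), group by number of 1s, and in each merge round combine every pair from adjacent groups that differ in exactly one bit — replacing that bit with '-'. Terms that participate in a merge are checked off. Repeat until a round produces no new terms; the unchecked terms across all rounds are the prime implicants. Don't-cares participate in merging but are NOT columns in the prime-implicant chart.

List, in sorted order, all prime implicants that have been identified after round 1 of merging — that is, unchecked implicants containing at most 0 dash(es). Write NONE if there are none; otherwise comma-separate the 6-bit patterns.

size-2^0 implicants → 000000(✓)  000001(✓)  001111(✓)  010000(✓)  010010(✓)  010111  100010  101011(✓)  101111(✓)  110000(✓)  110011  111000(✓)  111010(✓)
size-2^1 implicants → -01111  -10000  0-0000  00000-  0100-0  101-11  11-000  1110-0
Unchecked terms (primes): -01111, -10000, 0-0000, 00000-, 0100-0, 010111, 100010, 101-11, 11-000, 110011, 1110-0

010111, 100010, 110011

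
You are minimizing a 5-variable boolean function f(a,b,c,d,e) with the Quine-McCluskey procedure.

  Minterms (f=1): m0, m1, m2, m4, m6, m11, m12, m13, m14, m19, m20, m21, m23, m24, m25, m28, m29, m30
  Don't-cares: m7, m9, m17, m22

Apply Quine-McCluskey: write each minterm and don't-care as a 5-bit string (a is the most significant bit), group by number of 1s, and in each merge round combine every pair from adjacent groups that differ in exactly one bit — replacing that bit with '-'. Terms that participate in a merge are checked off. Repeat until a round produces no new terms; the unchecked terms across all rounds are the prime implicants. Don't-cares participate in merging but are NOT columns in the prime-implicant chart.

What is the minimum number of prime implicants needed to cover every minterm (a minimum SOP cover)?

size-2^0 implicants → 00000(✓)  00001(✓)  00010(✓)  00100(✓)  00110(✓)  00111(✓)  01001(✓)  01011(✓)  01100(✓)  01101(✓)  01110(✓)  10001(✓)  10011(✓)  10100(✓)  10101(✓)  10110(✓)  10111(✓)  11000(✓)  11001(✓)  11100(✓)  11101(✓)  11110(✓)
size-2^1 implicants → -0001(✓)  -0100(✓)  -0110(✓)  -0111(✓)  -1001(✓)  -1100(✓)  -1101(✓)  -1110(✓)  0-001(✓)  0-100(✓)  0-110(✓)  00-00(✓)  00-10(✓)  000-0(✓)  0000-  001-0(✓)  0011-(✓)  01-01(✓)  010-1  011-0(✓)  0110-(✓)  1-001(✓)  1-100(✓)  1-101(✓)  1-110(✓)  10-01(✓)  10-11(✓)  100-1(✓)  101-0(✓)  101-1(✓)  1010-(✓)  1011-(✓)  11-00(✓)  11-01(✓)  1100-(✓)  111-0(✓)  1110-(✓)
size-2^2 implicants → --001  --100(✓)  --110(✓)  -01-0(✓)  -011-  -1-01  -11-0(✓)  -110-  0-1-0(✓)  00--0  1--01  1-1-0(✓)  1-10-  10--1  101--  11-0-
size-2^3 implicants → --1-0
Unchecked terms (primes): --001, --1-0, -011-, -1-01, -110-, 00--0, 0000-, 010-1, 1--01, 1-10-, 10--1, 101--, 11-0-
Minterm coverage:
  m0 ⊆ 00--0,0000-
  m1 ⊆ --001,0000-
  m2 ⊆ 00--0 [E]
  m4 ⊆ --1-0,00--0
  m6 ⊆ --1-0,-011-,00--0
  m11 ⊆ 010-1 [E]
  m12 ⊆ --1-0,-110-
  m13 ⊆ -1-01,-110-
  m14 ⊆ --1-0 [E]
  m19 ⊆ 10--1 [E]
  m20 ⊆ --1-0,1-10-,101--
  m21 ⊆ 1--01,1-10-,10--1,101--
  m23 ⊆ -011-,10--1,101--
  m24 ⊆ 11-0- [E]
  m25 ⊆ --001,-1-01,1--01,11-0-
  m28 ⊆ --1-0,-110-,1-10-,11-0-
  m29 ⊆ -1-01,-110-,1--01,1-10-,11-0-
  m30 ⊆ --1-0 [E]
E = {--1-0, 00--0, 010-1, 10--1, 11-0-}
Petrick residual → --001, -1-01
Cover = c'd'e + ce' + bd'e + a'b'e' + a'bc'e + ab'e + abd'  |cover|=7

7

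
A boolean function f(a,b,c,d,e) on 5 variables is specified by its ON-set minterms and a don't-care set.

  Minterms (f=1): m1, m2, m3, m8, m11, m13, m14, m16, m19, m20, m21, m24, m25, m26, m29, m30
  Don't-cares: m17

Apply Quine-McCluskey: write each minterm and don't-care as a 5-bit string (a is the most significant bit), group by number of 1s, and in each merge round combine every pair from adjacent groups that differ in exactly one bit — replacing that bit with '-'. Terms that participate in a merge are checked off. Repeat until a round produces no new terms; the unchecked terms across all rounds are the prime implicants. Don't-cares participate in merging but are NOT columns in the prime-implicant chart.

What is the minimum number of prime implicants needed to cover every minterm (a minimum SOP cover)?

Round 0: 00001✓ 00010✓ 00011✓ 01000✓ 01011✓ 01101✓ 01110✓ 10000✓ 10001✓ 10011✓ 10100✓ 10101✓ 11000✓ 11001✓ 11010✓ 11101✓ 11110✓
Round 1: -0001✓ -0011✓ -1000 -1101 -1110 0-011 000-1✓ 0001- 1-000✓ 1-001✓ 1-101✓ 10-00✓ 10-01✓ 100-1✓ 1000-✓ 1010-✓ 11-01✓ 11-10 110-0 1100-✓
Round 2: -00-1 1--01 1-00- 10-0-
PIs = {-00-1, -1000, -1101, -1110, 0-011, 0001-, 1--01, 1-00-, 10-0-, 11-10, 110-0}
Coverage chart:
  m1: -00-1 ←essential
  m2: 0001- ←essential
  m3: -00-1,0-011,0001-
  m8: -1000 ←essential
  m11: 0-011 ←essential
  m13: -1101 ←essential
  m14: -1110 ←essential
  m16: 1-00-,10-0-
  m19: -00-1 ←essential
  m20: 10-0- ←essential
  m21: 1--01,10-0-
  m24: -1000,1-00-,110-0
  m25: 1--01,1-00-
  m26: 11-10,110-0
  m29: -1101,1--01
  m30: -1110,11-10
Essential: -00-1, -1000, -1101, -1110, 0-011, 0001-, 10-0-
Petrick residual → 1--01, 11-10
Min cover (9 terms): b'c'e + bc'd'e' + bcd'e + bcde' + a'c'de + a'b'c'd + ad'e + ab'd' + abde'

9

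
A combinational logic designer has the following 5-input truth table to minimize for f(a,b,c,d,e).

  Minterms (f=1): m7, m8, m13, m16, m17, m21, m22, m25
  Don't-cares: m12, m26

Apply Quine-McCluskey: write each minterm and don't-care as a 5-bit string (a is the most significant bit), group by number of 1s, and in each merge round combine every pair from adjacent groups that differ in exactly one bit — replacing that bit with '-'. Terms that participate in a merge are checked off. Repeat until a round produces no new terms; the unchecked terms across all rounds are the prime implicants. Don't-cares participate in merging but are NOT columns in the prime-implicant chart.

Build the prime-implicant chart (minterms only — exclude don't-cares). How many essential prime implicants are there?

7

Round 0: 00111 01000✓ 01100✓ 01101✓ 10000✓ 10001✓ 10101✓ 10110 11001✓ 11010
Round 1: 01-00 0110- 1-001 10-01 1000-
PIs = {00111, 01-00, 0110-, 1-001, 10-01, 1000-, 10110, 11010}
Coverage chart:
  m7: 00111 ←essential
  m8: 01-00 ←essential
  m13: 0110- ←essential
  m16: 1000- ←essential
  m17: 1-001,10-01,1000-
  m21: 10-01 ←essential
  m22: 10110 ←essential
  m25: 1-001 ←essential
Essential: 00111, 01-00, 0110-, 1-001, 10-01, 1000-, 10110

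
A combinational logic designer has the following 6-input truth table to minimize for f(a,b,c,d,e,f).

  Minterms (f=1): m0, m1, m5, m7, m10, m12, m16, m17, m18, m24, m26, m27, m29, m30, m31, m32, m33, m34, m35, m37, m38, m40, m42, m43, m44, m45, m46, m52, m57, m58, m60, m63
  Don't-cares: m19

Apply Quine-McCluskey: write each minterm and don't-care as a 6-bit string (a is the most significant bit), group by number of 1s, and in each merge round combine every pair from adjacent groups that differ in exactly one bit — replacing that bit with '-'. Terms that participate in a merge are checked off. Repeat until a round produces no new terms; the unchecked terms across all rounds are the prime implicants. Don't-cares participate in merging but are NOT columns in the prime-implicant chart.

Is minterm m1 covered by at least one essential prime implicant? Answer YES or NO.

NO

[col 0] 000000*, 000001*, 000101*, 000111*, 001010*, 001100*, 010000*, 010001*, 010010*, 010011*, 011000*, 011010*, 011011*, 011101*, 011110*, 011111*, 100000*, 100001*, 100010*, 100011*, 100101*, 100110*, 101000*, 101010*, 101011*, 101100*, 101101*, 101110*, 110100*, 111001, 111010*, 111100*, 111111*
[col 1] -00000*, -00001*, -00101*, -01010*, -01100, -11010*, -11111, 0-0000*, 0-0001*, 0-1010*, 000-01*, 00000-*, 0001-1, 01-000*, 01-010*, 01-011*, 0100-0*, 0100-1*, 01000-*, 01001-*, 011-10*, 011-11*, 0110-0*, 01101-*, 0111-1, 01111-*, 1-1010*, 1-1100, 10-000*, 10-010*, 10-011*, 10-101, 10-110*, 100-01*, 100-10*, 1000-0*, 1000-1*, 10000-*, 10001-*, 101-00*, 101-10*, 1010-0*, 10101-*, 1011-0*, 10110-, 11-100
[col 2] --1010, -00-01, -0000-, 0-000-, 01-0-0, 01-01-, 0100--, 011-1-, 10--10, 10-0-0, 10-01-, 1000--, 101--0
Prime implicants: --1010, -00-01, -0000-, -01100, -11111, 0-000-, 0001-1, 01-0-0, 01-01-, 0100--, 011-1-, 0111-1, 1-1100, 10--10, 10-0-0, 10-01-, 10-101, 1000--, 101--0, 10110-, 11-100, 111001
PI chart (minterm → PIs covering it):
  0 | -0000-,0-000-
  1 | -00-01,-0000-,0-000-
  5 | -00-01,0001-1
  7 | 0001-1  (sole → essential)
  10 | --1010  (sole → essential)
  12 | -01100  (sole → essential)
  16 | 0-000-,01-0-0,0100--
  17 | 0-000-,0100--
  18 | 01-0-0,01-01-,0100--
  24 | 01-0-0  (sole → essential)
  26 | --1010,01-0-0,01-01-,011-1-
  27 | 01-01-,011-1-
  29 | 0111-1  (sole → essential)
  30 | 011-1-  (sole → essential)
  31 | -11111,011-1-,0111-1
  32 | -0000-,10-0-0,1000--
  33 | -00-01,-0000-,1000--
  34 | 10--10,10-0-0,10-01-,1000--
  35 | 10-01-,1000--
  37 | -00-01,10-101
  38 | 10--10  (sole → essential)
  40 | 10-0-0,101--0
  42 | --1010,10--10,10-0-0,10-01-,101--0
  43 | 10-01-  (sole → essential)
  44 | -01100,1-1100,101--0,10110-
  45 | 10-101,10110-
  46 | 10--10,101--0
  52 | 11-100  (sole → essential)
  57 | 111001  (sole → essential)
  58 | --1010  (sole → essential)
  60 | 1-1100,11-100
  63 | -11111  (sole → essential)
Essential prime implicants: --1010, -01100, -11111, 0001-1, 01-0-0, 011-1-, 0111-1, 10--10, 10-01-, 11-100, 111001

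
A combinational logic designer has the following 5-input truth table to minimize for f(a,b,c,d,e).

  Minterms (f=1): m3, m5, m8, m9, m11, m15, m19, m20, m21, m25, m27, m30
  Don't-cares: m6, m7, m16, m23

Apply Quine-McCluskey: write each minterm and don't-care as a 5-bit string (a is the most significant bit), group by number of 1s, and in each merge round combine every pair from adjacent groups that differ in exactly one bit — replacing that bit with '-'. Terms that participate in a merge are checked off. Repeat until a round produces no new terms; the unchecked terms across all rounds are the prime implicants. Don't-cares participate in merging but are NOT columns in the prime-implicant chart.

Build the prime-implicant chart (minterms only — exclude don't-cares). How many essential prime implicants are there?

size-2^0 implicants → 00011(✓)  00101(✓)  00110(✓)  00111(✓)  01000(✓)  01001(✓)  01011(✓)  01111(✓)  10000(✓)  10011(✓)  10100(✓)  10101(✓)  10111(✓)  11001(✓)  11011(✓)  11110
size-2^1 implicants → -0011(✓)  -0101(✓)  -0111(✓)  -1001(✓)  -1011(✓)  0-011(✓)  0-111(✓)  00-11(✓)  001-1(✓)  0011-  01-11(✓)  010-1(✓)  0100-  1-011(✓)  10-00  10-11(✓)  101-1(✓)  1010-  110-1(✓)
size-2^2 implicants → --011  -0-11  -01-1  -10-1  0--11
Unchecked terms (primes): --011, -0-11, -01-1, -10-1, 0--11, 0011-, 0100-, 10-00, 1010-, 11110
Minterm coverage:
  m3 ⊆ --011,-0-11,0--11
  m5 ⊆ -01-1 [E]
  m8 ⊆ 0100- [E]
  m9 ⊆ -10-1,0100-
  m11 ⊆ --011,-10-1,0--11
  m15 ⊆ 0--11 [E]
  m19 ⊆ --011,-0-11
  m20 ⊆ 10-00,1010-
  m21 ⊆ -01-1,1010-
  m25 ⊆ -10-1 [E]
  m27 ⊆ --011,-10-1
  m30 ⊆ 11110 [E]
E = {-01-1, -10-1, 0--11, 0100-, 11110}

5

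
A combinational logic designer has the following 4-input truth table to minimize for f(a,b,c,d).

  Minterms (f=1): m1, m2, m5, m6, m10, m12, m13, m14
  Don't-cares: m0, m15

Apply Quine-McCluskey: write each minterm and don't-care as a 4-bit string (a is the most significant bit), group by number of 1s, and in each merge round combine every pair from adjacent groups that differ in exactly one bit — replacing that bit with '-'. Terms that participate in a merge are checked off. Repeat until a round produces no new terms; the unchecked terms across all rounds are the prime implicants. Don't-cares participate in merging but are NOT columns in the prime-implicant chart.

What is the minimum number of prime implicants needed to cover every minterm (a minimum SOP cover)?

Round 0: 0000✓ 0001✓ 0010✓ 0101✓ 0110✓ 1010✓ 1100✓ 1101✓ 1110✓ 1111✓
Round 1: -010✓ -101 -110✓ 0-01 0-10✓ 00-0 000- 1-10✓ 11-0✓ 11-1✓ 110-✓ 111-✓
Round 2: --10 11--
PIs = {--10, -101, 0-01, 00-0, 000-, 11--}
Coverage chart:
  m1: 0-01,000-
  m2: --10,00-0
  m5: -101,0-01
  m6: --10 ←essential
  m10: --10 ←essential
  m12: 11-- ←essential
  m13: -101,11--
  m14: --10,11--
Essential: --10, 11--
Petrick residual → 0-01
Min cover (3 terms): cd' + a'c'd + ab

3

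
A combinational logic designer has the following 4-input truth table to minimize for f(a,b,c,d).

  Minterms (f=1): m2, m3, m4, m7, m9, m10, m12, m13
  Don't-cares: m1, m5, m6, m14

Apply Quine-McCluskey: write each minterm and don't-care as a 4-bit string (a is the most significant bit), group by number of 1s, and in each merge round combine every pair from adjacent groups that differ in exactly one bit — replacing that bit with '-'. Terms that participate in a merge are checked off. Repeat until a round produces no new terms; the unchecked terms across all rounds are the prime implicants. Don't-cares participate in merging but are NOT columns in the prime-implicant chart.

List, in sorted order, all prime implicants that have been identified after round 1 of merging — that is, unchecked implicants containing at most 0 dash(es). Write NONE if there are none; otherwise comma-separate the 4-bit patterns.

NONE

size-2^0 implicants → 0001(✓)  0010(✓)  0011(✓)  0100(✓)  0101(✓)  0110(✓)  0111(✓)  1001(✓)  1010(✓)  1100(✓)  1101(✓)  1110(✓)
size-2^1 implicants → -001(✓)  -010(✓)  -100(✓)  -101(✓)  -110(✓)  0-01(✓)  0-10(✓)  0-11(✓)  00-1(✓)  001-(✓)  01-0(✓)  01-1(✓)  010-(✓)  011-(✓)  1-01(✓)  1-10(✓)  11-0(✓)  110-(✓)
size-2^2 implicants → --01  --10  -1-0  -10-  0--1  0-1-  01--
Unchecked terms (primes): --01, --10, -1-0, -10-, 0--1, 0-1-, 01--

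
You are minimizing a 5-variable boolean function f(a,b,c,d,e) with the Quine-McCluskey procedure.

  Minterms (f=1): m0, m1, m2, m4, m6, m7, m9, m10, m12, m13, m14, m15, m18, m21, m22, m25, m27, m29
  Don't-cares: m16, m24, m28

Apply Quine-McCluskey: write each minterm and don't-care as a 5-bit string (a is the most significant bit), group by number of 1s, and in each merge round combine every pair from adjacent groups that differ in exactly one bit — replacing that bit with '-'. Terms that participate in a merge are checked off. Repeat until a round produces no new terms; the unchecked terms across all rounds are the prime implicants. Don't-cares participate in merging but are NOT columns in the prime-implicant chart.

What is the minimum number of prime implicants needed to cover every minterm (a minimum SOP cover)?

8

[col 0] 00000*, 00001*, 00010*, 00100*, 00110*, 00111*, 01001*, 01010*, 01100*, 01101*, 01110*, 01111*, 10000*, 10010*, 10101*, 10110*, 11000*, 11001*, 11011*, 11100*, 11101*
[col 1] -0000*, -0010*, -0110*, -1001*, -1100*, -1101*, 0-001, 0-010*, 0-100*, 0-110*, 0-111*, 00-00*, 00-10*, 000-0*, 0000-, 001-0*, 0011-*, 01-01*, 01-10*, 011-0*, 011-1*, 0110-*, 0111-*, 1-000, 1-101, 10-10*, 100-0*, 11-00*, 11-01*, 110-1, 1100-*, 1110-*
[col 2] -0-10, -00-0, -1-01, -110-, 0--10, 0-1-0, 0-11-, 00--0, 011--, 11-0-
Prime implicants: -0-10, -00-0, -1-01, -110-, 0--10, 0-001, 0-1-0, 0-11-, 00--0, 0000-, 011--, 1-000, 1-101, 11-0-, 110-1
PI chart (minterm → PIs covering it):
  0 | -00-0,00--0,0000-
  1 | 0-001,0000-
  2 | -0-10,-00-0,0--10,00--0
  4 | 0-1-0,00--0
  6 | -0-10,0--10,0-1-0,0-11-,00--0
  7 | 0-11-  (sole → essential)
  9 | -1-01,0-001
  10 | 0--10  (sole → essential)
  12 | -110-,0-1-0,011--
  13 | -1-01,-110-,011--
  14 | 0--10,0-1-0,0-11-,011--
  15 | 0-11-,011--
  18 | -0-10,-00-0
  21 | 1-101  (sole → essential)
  22 | -0-10  (sole → essential)
  25 | -1-01,11-0-,110-1
  27 | 110-1  (sole → essential)
  29 | -1-01,-110-,1-101,11-0-
Essential prime implicants: -0-10, 0--10, 0-11-, 1-101, 110-1
Petrick residual → -1-01, 0-1-0, 0000-
Minimum SOP uses 8 PIs: b'de' + bd'e + a'de' + a'ce' + a'cd + a'b'c'd' + acd'e + abc'e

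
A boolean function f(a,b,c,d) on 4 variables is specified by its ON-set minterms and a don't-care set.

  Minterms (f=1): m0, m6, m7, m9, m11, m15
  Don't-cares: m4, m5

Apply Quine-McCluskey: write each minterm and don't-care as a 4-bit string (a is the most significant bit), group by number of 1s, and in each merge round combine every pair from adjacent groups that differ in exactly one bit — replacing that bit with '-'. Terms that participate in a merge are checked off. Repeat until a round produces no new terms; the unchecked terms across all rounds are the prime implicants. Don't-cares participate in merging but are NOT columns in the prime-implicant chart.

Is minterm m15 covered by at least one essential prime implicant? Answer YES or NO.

Round 0: 0000✓ 0100✓ 0101✓ 0110✓ 0111✓ 1001✓ 1011✓ 1111✓
Round 1: -111 0-00 01-0✓ 01-1✓ 010-✓ 011-✓ 1-11 10-1
Round 2: 01--
PIs = {-111, 0-00, 01--, 1-11, 10-1}
Coverage chart:
  m0: 0-00 ←essential
  m6: 01-- ←essential
  m7: -111,01--
  m9: 10-1 ←essential
  m11: 1-11,10-1
  m15: -111,1-11
Essential: 0-00, 01--, 10-1

NO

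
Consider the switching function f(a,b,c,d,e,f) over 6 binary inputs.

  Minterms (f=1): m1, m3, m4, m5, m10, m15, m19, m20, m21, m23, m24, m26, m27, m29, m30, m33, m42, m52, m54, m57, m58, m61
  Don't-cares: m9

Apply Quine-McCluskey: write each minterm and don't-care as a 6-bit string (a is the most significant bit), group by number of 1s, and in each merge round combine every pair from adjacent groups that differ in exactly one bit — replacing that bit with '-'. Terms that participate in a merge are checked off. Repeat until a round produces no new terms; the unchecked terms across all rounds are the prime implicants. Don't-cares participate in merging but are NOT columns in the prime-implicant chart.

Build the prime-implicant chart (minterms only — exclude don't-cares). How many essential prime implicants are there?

8

Round 0: 000001✓ 000011✓ 000100✓ 000101✓ 001001✓ 001010✓ 001111 010011✓ 010100✓ 010101✓ 010111✓ 011000✓ 011010✓ 011011✓ 011101✓ 011110✓ 100001✓ 101010✓ 110100✓ 110110✓ 111001✓ 111010✓ 111101✓
Round 1: -00001 -01010✓ -10100 -11010✓ -11101 0-0011 0-0100✓ 0-0101✓ 0-1010✓ 00-001 000-01 0000-1 00010-✓ 01-011 01-101 010-11 0101-1 01010-✓ 011-10 0110-0 01101- 1-1010✓ 1101-0 111-01
Round 2: --1010 0-010-
PIs = {--1010, -00001, -10100, -11101, 0-0011, 0-010-, 00-001, 000-01, 0000-1, 001111, 01-011, 01-101, 010-11, 0101-1, 011-10, 0110-0, 01101-, 1101-0, 111-01}
Coverage chart:
  m1: -00001,00-001,000-01,0000-1
  m3: 0-0011,0000-1
  m4: 0-010- ←essential
  m5: 0-010-,000-01
  m10: --1010 ←essential
  m15: 001111 ←essential
  m19: 0-0011,01-011,010-11
  m20: -10100,0-010-
  m21: 0-010-,01-101,0101-1
  m23: 010-11,0101-1
  m24: 0110-0 ←essential
  m26: --1010,011-10,0110-0,01101-
  m27: 01-011,01101-
  m29: -11101,01-101
  m30: 011-10 ←essential
  m33: -00001 ←essential
  m42: --1010 ←essential
  m52: -10100,1101-0
  m54: 1101-0 ←essential
  m57: 111-01 ←essential
  m58: --1010 ←essential
  m61: -11101,111-01
Essential: --1010, -00001, 0-010-, 001111, 011-10, 0110-0, 1101-0, 111-01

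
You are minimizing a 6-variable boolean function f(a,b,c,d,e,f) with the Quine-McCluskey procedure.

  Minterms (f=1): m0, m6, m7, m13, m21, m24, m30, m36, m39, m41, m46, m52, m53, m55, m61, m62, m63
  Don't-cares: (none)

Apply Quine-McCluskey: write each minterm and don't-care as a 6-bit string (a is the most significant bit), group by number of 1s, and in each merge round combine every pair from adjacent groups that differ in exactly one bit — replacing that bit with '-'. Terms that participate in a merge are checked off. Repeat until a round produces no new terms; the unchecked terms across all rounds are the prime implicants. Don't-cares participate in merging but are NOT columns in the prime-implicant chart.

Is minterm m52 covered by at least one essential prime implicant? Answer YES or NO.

Round 0: 000000 000110✓ 000111✓ 001101 010101✓ 011000 011110✓ 100100✓ 100111✓ 101001 101110✓ 110100✓ 110101✓ 110111✓ 111101✓ 111110✓ 111111✓
Round 1: -00111 -10101 -11110 00011- 1-0100 1-0111 1-1110 11-101✓ 11-111✓ 1101-1✓ 11010- 1111-1✓ 11111-
Round 2: 11-1-1
PIs = {-00111, -10101, -11110, 000000, 00011-, 001101, 011000, 1-0100, 1-0111, 1-1110, 101001, 11-1-1, 11010-, 11111-}
Coverage chart:
  m0: 000000 ←essential
  m6: 00011- ←essential
  m7: -00111,00011-
  m13: 001101 ←essential
  m21: -10101 ←essential
  m24: 011000 ←essential
  m30: -11110 ←essential
  m36: 1-0100 ←essential
  m39: -00111,1-0111
  m41: 101001 ←essential
  m46: 1-1110 ←essential
  m52: 1-0100,11010-
  m53: -10101,11-1-1,11010-
  m55: 1-0111,11-1-1
  m61: 11-1-1 ←essential
  m62: -11110,1-1110,11111-
  m63: 11-1-1,11111-
Essential: -10101, -11110, 000000, 00011-, 001101, 011000, 1-0100, 1-1110, 101001, 11-1-1

YES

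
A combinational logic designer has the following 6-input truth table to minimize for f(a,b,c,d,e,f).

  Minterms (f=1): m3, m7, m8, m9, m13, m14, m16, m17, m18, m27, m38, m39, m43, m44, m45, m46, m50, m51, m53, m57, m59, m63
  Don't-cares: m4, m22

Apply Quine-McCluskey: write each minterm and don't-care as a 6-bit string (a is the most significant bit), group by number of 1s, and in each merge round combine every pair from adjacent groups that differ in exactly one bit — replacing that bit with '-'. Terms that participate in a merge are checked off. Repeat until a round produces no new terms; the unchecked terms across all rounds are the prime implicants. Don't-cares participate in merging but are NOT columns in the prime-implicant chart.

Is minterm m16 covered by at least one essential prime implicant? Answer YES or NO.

YES

[col 0] 000011*, 000100, 000111*, 001000*, 001001*, 001101*, 001110*, 010000*, 010001*, 010010*, 010110*, 011011*, 100110*, 100111*, 101011*, 101100*, 101101*, 101110*, 110010*, 110011*, 110101, 111001*, 111011*, 111111*
[col 1] -00111, -01101, -01110, -10010, -11011, 000-11, 001-01, 00100-, 010-10, 0100-0, 01000-, 1-1011, 10-110, 10011-, 1011-0, 10110-, 11-011, 11001-, 111-11, 1110-1
Prime implicants: -00111, -01101, -01110, -10010, -11011, 000-11, 000100, 001-01, 00100-, 010-10, 0100-0, 01000-, 1-1011, 10-110, 10011-, 1011-0, 10110-, 11-011, 11001-, 110101, 111-11, 1110-1
PI chart (minterm → PIs covering it):
  3 | 000-11  (sole → essential)
  7 | -00111,000-11
  8 | 00100-  (sole → essential)
  9 | 001-01,00100-
  13 | -01101,001-01
  14 | -01110  (sole → essential)
  16 | 0100-0,01000-
  17 | 01000-  (sole → essential)
  18 | -10010,010-10,0100-0
  27 | -11011  (sole → essential)
  38 | 10-110,10011-
  39 | -00111,10011-
  43 | 1-1011  (sole → essential)
  44 | 1011-0,10110-
  45 | -01101,10110-
  46 | -01110,10-110,1011-0
  50 | -10010,11001-
  51 | 11-011,11001-
  53 | 110101  (sole → essential)
  57 | 1110-1  (sole → essential)
  59 | -11011,1-1011,11-011,111-11,1110-1
  63 | 111-11  (sole → essential)
Essential prime implicants: -01110, -11011, 000-11, 00100-, 01000-, 1-1011, 110101, 111-11, 1110-1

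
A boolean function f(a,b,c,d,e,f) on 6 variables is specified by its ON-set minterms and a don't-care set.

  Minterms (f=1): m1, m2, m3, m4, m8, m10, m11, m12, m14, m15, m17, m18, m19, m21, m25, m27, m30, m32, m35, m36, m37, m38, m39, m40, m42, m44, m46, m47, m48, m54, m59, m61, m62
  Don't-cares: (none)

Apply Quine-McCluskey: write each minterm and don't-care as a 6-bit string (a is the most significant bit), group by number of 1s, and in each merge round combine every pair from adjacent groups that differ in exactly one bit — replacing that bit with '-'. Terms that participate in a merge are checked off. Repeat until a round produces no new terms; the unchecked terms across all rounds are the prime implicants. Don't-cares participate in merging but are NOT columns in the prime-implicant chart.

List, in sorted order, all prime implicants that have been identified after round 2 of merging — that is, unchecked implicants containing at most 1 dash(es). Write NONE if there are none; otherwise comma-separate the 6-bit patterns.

-00011, -11011, 010-01, 1-0000, 100-11, 111101

Round 0: 000001✓ 000010✓ 000011✓ 000100✓ 001000✓ 001010✓ 001011✓ 001100✓ 001110✓ 001111✓ 010001✓ 010010✓ 010011✓ 010101✓ 011001✓ 011011✓ 011110✓ 100000✓ 100011✓ 100100✓ 100101✓ 100110✓ 100111✓ 101000✓ 101010✓ 101100✓ 101110✓ 101111✓ 110000✓ 110110✓ 111011✓ 111101 111110✓
Round 1: -00011 -00100✓ -01000✓ -01010✓ -01100✓ -01110✓ -01111✓ -11011 -11110✓ 0-0001✓ 0-0010✓ 0-0011✓ 0-1011✓ 0-1110✓ 00-010✓ 00-011✓ 00-100✓ 0000-1✓ 00001-✓ 001-00✓ 001-10✓ 001-11✓ 0010-0✓ 00101-✓ 0011-0✓ 00111-✓ 01-001✓ 01-011✓ 010-01 0100-1✓ 01001-✓ 0110-1✓ 1-0000 1-0110✓ 1-1110✓ 10-000✓ 10-100✓ 10-110✓ 10-111✓ 100-00✓ 100-11 1001-0✓ 1001-1✓ 10010-✓ 10011-✓ 101-00✓ 101-10✓ 1010-0✓ 1011-0✓ 10111-✓ 11-110✓
Round 2: --1110 -0-100 -01-00✓ -01-10✓ -010-0✓ -011-0✓ -0111- 0--011 0-00-1 0-001- 00-01- 001--0✓ 001-1- 01-0-1 1--110 10--00 10-1-0 10-11- 1001-- 101--0✓
Round 3: -01--0
PIs = {--1110, -0-100, -00011, -01--0, -0111-, -11011, 0--011, 0-00-1, 0-001-, 00-01-, 001-1-, 01-0-1, 010-01, 1--110, 1-0000, 10--00, 10-1-0, 10-11-, 100-11, 1001--, 111101}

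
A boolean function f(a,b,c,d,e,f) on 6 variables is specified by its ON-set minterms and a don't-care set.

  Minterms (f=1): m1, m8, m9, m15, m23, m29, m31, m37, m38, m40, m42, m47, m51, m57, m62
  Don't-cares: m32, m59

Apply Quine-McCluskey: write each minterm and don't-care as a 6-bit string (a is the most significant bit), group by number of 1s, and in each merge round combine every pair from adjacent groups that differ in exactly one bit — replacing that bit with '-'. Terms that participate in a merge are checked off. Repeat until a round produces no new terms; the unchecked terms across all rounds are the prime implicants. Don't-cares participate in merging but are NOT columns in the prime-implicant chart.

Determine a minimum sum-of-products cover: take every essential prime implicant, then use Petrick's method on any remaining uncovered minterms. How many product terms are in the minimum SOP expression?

Round 0: 000001✓ 001000✓ 001001✓ 001111✓ 010111✓ 011101✓ 011111✓ 100000✓ 100101 100110 101000✓ 101010✓ 101111✓ 110011✓ 111001✓ 111011✓ 111110
Round 1: -01000 -01111 0-1111 00-001 00100- 01-111 0111-1 10-000 1010-0 11-011 1110-1
PIs = {-01000, -01111, 0-1111, 00-001, 00100-, 01-111, 0111-1, 10-000, 100101, 100110, 1010-0, 11-011, 1110-1, 111110}
Coverage chart:
  m1: 00-001 ←essential
  m8: -01000,00100-
  m9: 00-001,00100-
  m15: -01111,0-1111
  m23: 01-111 ←essential
  m29: 0111-1 ←essential
  m31: 0-1111,01-111,0111-1
  m37: 100101 ←essential
  m38: 100110 ←essential
  m40: -01000,10-000,1010-0
  m42: 1010-0 ←essential
  m47: -01111 ←essential
  m51: 11-011 ←essential
  m57: 1110-1 ←essential
  m62: 111110 ←essential
Essential: -01111, 00-001, 01-111, 0111-1, 100101, 100110, 1010-0, 11-011, 1110-1, 111110
Petrick residual → -01000
Min cover (11 terms): b'cd'e'f' + b'cdef + a'b'd'e'f + a'bdef + a'bcdf + ab'c'de'f + ab'c'def' + ab'cd'f' + abd'ef + abcd'f + abcdef'

11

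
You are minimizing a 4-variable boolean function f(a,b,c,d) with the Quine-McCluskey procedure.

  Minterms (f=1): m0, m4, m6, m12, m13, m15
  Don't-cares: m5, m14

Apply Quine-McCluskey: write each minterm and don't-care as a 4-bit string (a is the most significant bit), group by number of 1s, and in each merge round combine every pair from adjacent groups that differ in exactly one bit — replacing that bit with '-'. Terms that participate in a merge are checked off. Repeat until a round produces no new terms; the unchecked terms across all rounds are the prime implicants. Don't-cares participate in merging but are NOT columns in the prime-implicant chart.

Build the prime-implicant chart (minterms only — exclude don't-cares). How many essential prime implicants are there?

size-2^0 implicants → 0000(✓)  0100(✓)  0101(✓)  0110(✓)  1100(✓)  1101(✓)  1110(✓)  1111(✓)
size-2^1 implicants → -100(✓)  -101(✓)  -110(✓)  0-00  01-0(✓)  010-(✓)  11-0(✓)  11-1(✓)  110-(✓)  111-(✓)
size-2^2 implicants → -1-0  -10-  11--
Unchecked terms (primes): -1-0, -10-, 0-00, 11--
Minterm coverage:
  m0 ⊆ 0-00 [E]
  m4 ⊆ -1-0,-10-,0-00
  m6 ⊆ -1-0 [E]
  m12 ⊆ -1-0,-10-,11--
  m13 ⊆ -10-,11--
  m15 ⊆ 11-- [E]
E = {-1-0, 0-00, 11--}

3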